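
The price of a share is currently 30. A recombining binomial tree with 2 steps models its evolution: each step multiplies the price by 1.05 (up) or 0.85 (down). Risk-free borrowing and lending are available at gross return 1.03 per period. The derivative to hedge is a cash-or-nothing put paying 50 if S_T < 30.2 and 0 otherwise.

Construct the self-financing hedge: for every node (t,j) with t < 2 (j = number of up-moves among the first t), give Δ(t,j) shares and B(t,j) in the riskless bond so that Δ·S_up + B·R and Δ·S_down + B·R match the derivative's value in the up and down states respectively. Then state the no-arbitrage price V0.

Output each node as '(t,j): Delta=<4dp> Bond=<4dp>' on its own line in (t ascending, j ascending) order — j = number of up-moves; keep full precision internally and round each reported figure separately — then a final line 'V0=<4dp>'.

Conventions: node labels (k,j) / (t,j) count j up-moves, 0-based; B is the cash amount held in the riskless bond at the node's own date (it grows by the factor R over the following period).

(0,0): Delta=-7.2816 Bond=227.4013
(1,0): Delta=0.0000 Bond=48.5437
(1,1): Delta=-7.9365 Bond=254.8544
V0=8.9547

Since d<R<u, set p* = (R−d)/(u−d) = 0.9000; price each node as the discounted p*-expectation of its children.
Terminal payoffs: V(2,0)=50.0000, V(2,1)=50.0000, V(2,2)=0.0000
(1,0): S=25.5000. Δ = (V_up−V_dn)/(S_up−S_dn) = (50.0000−50.0000)/(26.7750−21.6750) = 0.0000. V = [p*·50.0000 + (1−p*)·50.0000]/1.03 = 48.5437. B = V − Δ·S = 48.5437.
(1,1): S=31.5000. Δ = (V_up−V_dn)/(S_up−S_dn) = (0.0000−50.0000)/(33.0750−26.7750) = -7.9365. V = [p*·0.0000 + (1−p*)·50.0000]/1.03 = 4.8544. B = V − Δ·S = 254.8544.
(0,0): S=30.0000. Δ = (V_up−V_dn)/(S_up−S_dn) = (4.8544−48.5437)/(31.5000−25.5000) = -7.2816. V = [p*·4.8544 + (1−p*)·48.5437]/1.03 = 8.9547. B = V − Δ·S = 227.4013.
Sanity check at the root: Δ(0,0)·S0 + B(0,0) reproduces V0 = 8.9547.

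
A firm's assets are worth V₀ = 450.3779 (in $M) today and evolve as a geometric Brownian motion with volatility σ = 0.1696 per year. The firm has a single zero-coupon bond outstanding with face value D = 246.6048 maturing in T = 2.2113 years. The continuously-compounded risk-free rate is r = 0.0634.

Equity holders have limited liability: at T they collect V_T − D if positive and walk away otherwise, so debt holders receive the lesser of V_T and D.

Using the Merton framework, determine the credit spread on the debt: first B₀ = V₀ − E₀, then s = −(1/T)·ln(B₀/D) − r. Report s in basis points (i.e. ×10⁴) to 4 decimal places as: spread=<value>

spread=0.7636

With assets at 450.3779 and a single debt payment of 246.6048 at 2.2113 years:
d₁ = [ln(V₀/D) + (r + σ²/2)T] / (σ√T)
   = [ln(450.3779/246.6048) + (0.0634 + 0.5·0.1696²)·2.2113] / (0.1696·√2.2113)
   = [0.602300 + 0.172000] / 0.252203 = 3.070148
d₂ = d₁ − σ√T = 3.070148 − 0.252203 = 2.817945
N(d₁) = 0.998930,  N(d₂) = 0.997583,  e^(−rT) = 0.869187
E₀ = V₀·N(d₁) − D·e^(−rT)·N(d₂)
   = 450.3779·0.998930 − 246.6048·0.869187·0.997583 = 236.068283
B₀ = V₀ − E₀ = 450.3779 − 236.068283 = 214.309617
spread = −(1/T)·ln(B₀/D) − r = −(1/2.2113)·ln(214.309617/246.6048) − 0.0634 = 0.00007636
in basis points: 0.00007636 × 10⁴ = 0.7636 bp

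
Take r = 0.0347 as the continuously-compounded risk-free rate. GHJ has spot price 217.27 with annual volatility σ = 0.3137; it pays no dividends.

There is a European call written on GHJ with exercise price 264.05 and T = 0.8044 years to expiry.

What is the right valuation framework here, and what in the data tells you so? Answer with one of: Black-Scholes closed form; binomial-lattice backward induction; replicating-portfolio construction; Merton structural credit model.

Key observation: everything needed for the exact continuous-time valuation of the European call on GHJ (strike 264.05) is given, and no feature rules the closed form out.

framework: Black-Scholes closed form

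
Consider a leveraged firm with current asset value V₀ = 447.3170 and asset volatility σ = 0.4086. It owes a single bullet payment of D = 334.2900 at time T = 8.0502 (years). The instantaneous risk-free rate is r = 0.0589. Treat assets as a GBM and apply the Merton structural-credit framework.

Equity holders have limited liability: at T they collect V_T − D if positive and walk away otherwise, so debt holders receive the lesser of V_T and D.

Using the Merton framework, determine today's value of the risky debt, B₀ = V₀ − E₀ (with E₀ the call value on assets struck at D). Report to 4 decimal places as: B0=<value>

B0=158.8038

Apply the equity-as-call identities (strike 334.2900, horizon 8.0502 years):
d₁ = [ln(V₀/D) + (r + σ²/2)T] / (σ√T)
   = [ln(447.3170/334.2900) + (0.0589 + 0.5·0.4086²)·8.0502] / (0.4086·√8.0502)
   = [0.291259 + 1.146163] / 1.159316 = 1.239888
d₂ = d₁ − σ√T = 1.239888 − 1.159316 = 0.080573
N(d₁) = 0.892492,  N(d₂) = 0.532109,  e^(−rT) = 0.622410
E₀ = V₀·N(d₁) − D·e^(−rT)·N(d₂)
   = 447.3170·0.892492 − 334.2900·0.622410·0.532109 = 288.513233
B₀ = V₀ − E₀ = 447.3170 − 288.513233 = 158.803767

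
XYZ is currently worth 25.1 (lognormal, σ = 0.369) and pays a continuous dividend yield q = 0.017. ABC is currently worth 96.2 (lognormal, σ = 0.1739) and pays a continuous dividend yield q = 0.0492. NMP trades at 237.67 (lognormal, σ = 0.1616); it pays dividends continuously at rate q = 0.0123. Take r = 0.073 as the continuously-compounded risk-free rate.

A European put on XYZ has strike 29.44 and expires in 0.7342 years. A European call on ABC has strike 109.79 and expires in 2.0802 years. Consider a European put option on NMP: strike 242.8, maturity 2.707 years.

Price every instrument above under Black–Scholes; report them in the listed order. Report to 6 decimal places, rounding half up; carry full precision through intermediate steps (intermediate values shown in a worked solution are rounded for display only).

[XYZ put K=29.44]
σ√T = 0.369·√0.7342 = 0.316179
d₁ = (ln(S/K) + (r−q+σ²/2)T) / (σ√T) = (ln(25.1/29.44) + (0.073−0.017+0.369²/2)·0.7342) / 0.316179 = (-0.159486 + 0.091100) / 0.316179 = -0.216290
d₂ = d₁ − σ√T = -0.216290 − 0.316179 = -0.532470
e^{−rT} = 0.947814
e^{−qT} = 0.987596
N(−d₁) = 0.585619,  N(−d₂) = 0.702800
price = K·e^{−rT}·N(−d₂) − S·e^{−qT}·N(−d₁) = 19.610679 − 14.516719 = 5.093960
[ABC call K=109.79]
σ√T = 0.1739·√2.0802 = 0.250814
d₁ = (ln(S/K) + (r−q+σ²/2)T) / (σ√T) = (ln(96.2/109.79) + (0.073−0.0492+0.1739²/2)·2.0802) / 0.250814 = (-0.132140 + 0.080963) / 0.250814 = -0.204045
d₂ = d₁ − σ√T = -0.204045 − 0.250814 = -0.454859
e^{−rT} = 0.859113
e^{−qT} = 0.902717
N(d₁) = 0.419159,  N(d₂) = 0.324605
price = S·e^{−qT}·N(d₁) − K·e^{−rT}·N(d₂) = 36.400362 − 30.617421 = 5.782941
[NMP put K=242.8]
σ√T = 0.1616·√2.707 = 0.265880
d₁ = (ln(S/K) + (r−q+σ²/2)T) / (σ√T) = (ln(237.67/242.8) + (0.073−0.0123+0.1616²/2)·2.707) / 0.265880 = (-0.021355 + 0.199661) / 0.265880 = 0.670626
d₂ = d₁ − σ√T = 0.670626 − 0.265880 = 0.404746
e^{−rT} = 0.820689
e^{−qT} = 0.967252
N(−d₁) = 0.251229,  N(−d₂) = 0.342832
price = K·e^{−rT}·N(−d₂) − S·e^{−qT}·N(−d₁) = 68.313825 − 57.754302 = 10.559522

price(XYZ put K=29.44) = 5.093960
price(ABC call K=109.79) = 5.782941
price(NMP put K=242.8) = 10.559522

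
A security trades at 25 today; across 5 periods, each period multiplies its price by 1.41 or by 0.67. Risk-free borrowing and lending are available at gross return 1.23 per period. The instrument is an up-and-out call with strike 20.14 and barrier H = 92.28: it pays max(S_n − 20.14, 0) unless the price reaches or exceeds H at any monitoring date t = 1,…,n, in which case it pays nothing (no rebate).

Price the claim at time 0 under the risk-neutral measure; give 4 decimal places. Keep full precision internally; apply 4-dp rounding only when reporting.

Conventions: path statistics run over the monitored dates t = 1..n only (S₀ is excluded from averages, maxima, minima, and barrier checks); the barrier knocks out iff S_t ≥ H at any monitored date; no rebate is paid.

Set p* = 0.7568 (from d < R < u); the path-dependent value is the discounted p*-expectation over all price paths.
Enumerate all 2^5 = 32 price paths (U = up ×1.41, D = down ×0.67); each path with k up-moves has probability p*^k·(1−p*)^(5−k).
DDDDD: M=16.7500, payoff=0.0000, prob=0.000852
UDDDD: M=35.2500, payoff=0.0000, prob=0.002649
DUDDD: M=23.6175, payoff=0.0000, prob=0.002649
UUDDD: M=49.7025, payoff=0.0000, prob=0.008242
DDUDD: M=16.7500, payoff=0.0000, prob=0.002649
UDUDD: M=35.2500, payoff=0.0000, prob=0.008242
DUUDD: M=33.3007, payoff=0.0000, prob=0.008242
UUUDD: M=70.0805, payoff=11.3191, prob=0.025642
DDDUD: M=16.7500, payoff=0.0000, prob=0.002649
UDDUD: M=35.2500, payoff=0.0000, prob=0.008242
DUDUD: M=23.6175, payoff=0.0000, prob=0.008242
UUDUD: M=49.7025, payoff=11.3191, prob=0.025642
DDUUD: M=22.3115, payoff=0.0000, prob=0.008242
UDUUD: M=46.9540, payoff=11.3191, prob=0.025642
DUUUD: M=46.9540, payoff=11.3191, prob=0.025642
UUUUD: M=98.8135, payoff=0.0000, prob=0.079775
DDDDU: M=16.7500, payoff=0.0000, prob=0.002649
UDDDU: M=35.2500, payoff=0.0000, prob=0.008242
DUDDU: M=23.6175, payoff=0.0000, prob=0.008242
UUDDU: M=49.7025, payoff=11.3191, prob=0.025642
DDUDU: M=16.7500, payoff=0.0000, prob=0.008242
UDUDU: M=35.2500, payoff=11.3191, prob=0.025642
DUUDU: M=33.3007, payoff=11.3191, prob=0.025642
UUUDU: M=70.0805, payoff=46.0651, prob=0.079775
DDDUU: M=16.7500, payoff=0.0000, prob=0.008242
UDDUU: M=35.2500, payoff=11.3191, prob=0.025642
DUDUU: M=31.4591, payoff=11.3191, prob=0.025642
UUDUU: M=66.2051, payoff=46.0651, prob=0.079775
DDUUU: M=31.4591, payoff=11.3191, prob=0.025642
UDUUU: M=66.2051, payoff=46.0651, prob=0.079775
DUUUU: M=66.2051, payoff=46.0651, prob=0.079775
UUUUU: M=139.3271, payoff=0.0000, prob=0.248188
Price = Σ prob·payoff / R^5 = 17.601784 / 2.815306 = 6.2522

price = 6.2522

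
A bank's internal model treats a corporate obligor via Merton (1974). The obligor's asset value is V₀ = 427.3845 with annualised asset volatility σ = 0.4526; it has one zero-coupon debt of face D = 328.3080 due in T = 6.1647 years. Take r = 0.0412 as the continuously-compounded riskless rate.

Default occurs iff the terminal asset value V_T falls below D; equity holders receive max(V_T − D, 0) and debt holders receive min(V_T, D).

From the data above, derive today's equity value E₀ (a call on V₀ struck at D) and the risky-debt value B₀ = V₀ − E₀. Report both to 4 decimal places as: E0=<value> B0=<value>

With assets at 427.3845 and a single debt payment of 328.3080 at 6.1647 years:
d₁ = [ln(V₀/D) + (r + σ²/2)T] / (σ√T)
   = [ln(427.3845/328.3080) + (0.0412 + 0.5·0.4526²)·6.1647] / (0.4526·√6.1647)
   = [0.263732 + 0.885395] / 1.123752 = 1.022580
d₂ = d₁ − σ√T = 1.022580 − 1.123752 = -0.101172
N(d₁) = 0.846747,  N(d₂) = 0.459707,  e^(−rT) = 0.775703
E₀ = V₀·N(d₁) − D·e^(−rT)·N(d₂)
   = 427.3845·0.846747 − 328.3080·0.775703·0.459707 = 244.813121
B₀ = V₀ − E₀ = 427.3845 − 244.813121 = 182.571379

E0=244.8131 B0=182.5714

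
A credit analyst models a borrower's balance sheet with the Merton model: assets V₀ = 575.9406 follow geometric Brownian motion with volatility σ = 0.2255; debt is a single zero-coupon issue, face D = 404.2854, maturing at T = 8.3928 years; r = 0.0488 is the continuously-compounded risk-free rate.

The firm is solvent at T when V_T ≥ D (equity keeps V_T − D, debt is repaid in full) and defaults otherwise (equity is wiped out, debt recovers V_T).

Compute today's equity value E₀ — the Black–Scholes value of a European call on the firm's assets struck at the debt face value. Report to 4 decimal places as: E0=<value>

Work the structural quantities from V₀ = 575.9406 against face 404.2854:
d₁ = [ln(V₀/D) + (r + σ²/2)T] / (σ√T)
   = [ln(575.9406/404.2854) + (0.0488 + 0.5·0.2255²)·8.3928] / (0.2255·√8.3928)
   = [0.353883 + 0.622957] / 0.653281 = 1.495283
d₂ = d₁ − σ√T = 1.495283 − 0.653281 = 0.842002
N(d₁) = 0.932580,  N(d₂) = 0.800107,  e^(−rT) = 0.663937
E₀ = V₀·N(d₁) − D·e^(−rT)·N(d₂)
   = 575.9406·0.932580 − 404.2854·0.663937·0.800107 = 322.346004

E0=322.3460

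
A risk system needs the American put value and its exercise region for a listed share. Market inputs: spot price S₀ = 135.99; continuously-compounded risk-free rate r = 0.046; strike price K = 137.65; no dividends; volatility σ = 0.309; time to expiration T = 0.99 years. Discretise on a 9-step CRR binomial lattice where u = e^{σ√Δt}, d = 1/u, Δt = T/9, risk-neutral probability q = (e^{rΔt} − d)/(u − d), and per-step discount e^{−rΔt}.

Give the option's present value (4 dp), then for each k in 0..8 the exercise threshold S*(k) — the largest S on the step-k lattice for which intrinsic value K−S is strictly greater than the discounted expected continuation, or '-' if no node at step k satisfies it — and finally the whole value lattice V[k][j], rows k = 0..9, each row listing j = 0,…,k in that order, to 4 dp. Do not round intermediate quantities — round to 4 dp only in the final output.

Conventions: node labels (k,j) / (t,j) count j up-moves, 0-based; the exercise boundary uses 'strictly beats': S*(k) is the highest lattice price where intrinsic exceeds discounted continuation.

price = 15.2495
boundary = - - - 99.9960 90.2557 99.9960 90.2557 99.9960 110.7875
tree:
15.2495
21.2514 9.3811
28.7538 13.9381 4.9031
37.6540 20.1141 7.8817 1.9636
47.3943 28.0601 12.3441 3.4835 0.4583
56.1859 37.6540 18.7172 6.0737 0.9195 0.0000
64.1211 47.3943 27.2453 10.3488 1.8451 0.0000 0.0000
71.2833 56.1859 37.6540 17.0764 3.7023 0.0000 0.0000 0.0000
77.7479 64.1211 47.3943 26.8625 7.4288 0.0000 0.0000 0.0000 0.0000
83.5828 71.2833 56.1859 37.6540 14.9064 0.0000 0.0000 0.0000 0.0000 0.0000

Δt=0.11000  u=1.10792  d=0.90259  q=0.49911  discount=0.99495
step 9 (expiry): payoffs max(K−S,0) = 83.5828 71.2833 56.1859 37.6540 14.9064 0.0000 0.0000 0.0000 0.0000 0.0000
step 8: (k=8,j=0): S=59.9021, K−S=77.7479, hold=77.0531 ⇒ V=77.7479 exercise | (k=8,j=1): S=73.5289, K−S=64.1211, hold=63.4263 ⇒ V=64.1211 exercise | (k=8,j=2): S=90.2557, K−S=47.3943, hold=46.6996 ⇒ V=47.3943 exercise | (k=8,j=3): S=110.7875, K−S=26.8625, hold=26.1678 ⇒ V=26.8625 exercise | (k=8,j=4): S=135.9900, K−S=1.6600, hold=7.4288 ⇒ V=7.4288 continue | (k=8,j=5): S=166.9257, K−S=0.0000, hold=0.0000 ⇒ V=0.0000 continue | (k=8,j=6): S=204.8988, K−S=0.0000, hold=0.0000 ⇒ V=0.0000 continue | (k=8,j=7): S=251.5102, K−S=0.0000, hold=0.0000 ⇒ V=0.0000 continue | (k=8,j=8): S=308.7250, K−S=0.0000, hold=0.0000 ⇒ V=0.0000 continue  boundary S*=110.7875
step 7: (k=7,j=0): S=66.3667, K−S=71.2833, hold=70.5886 ⇒ V=71.2833 exercise | (k=7,j=1): S=81.4641, K−S=56.1859, hold=55.4911 ⇒ V=56.1859 exercise | (k=7,j=2): S=99.9960, K−S=37.6540, hold=36.9592 ⇒ V=37.6540 exercise | (k=7,j=3): S=122.7436, K−S=14.9064, hold=17.0764 ⇒ V=17.0764 continue | (k=7,j=4): S=150.6659, K−S=0.0000, hold=3.7023 ⇒ V=3.7023 continue | (k=7,j=5): S=184.9402, K−S=0.0000, hold=0.0000 ⇒ V=0.0000 continue | (k=7,j=6): S=227.0113, K−S=0.0000, hold=0.0000 ⇒ V=0.0000 continue | (k=7,j=7): S=278.6530, K−S=0.0000, hold=0.0000 ⇒ V=0.0000 continue  boundary S*=99.9960
step 6: (k=6,j=0): S=73.5289, K−S=64.1211, hold=63.4263 ⇒ V=64.1211 exercise | (k=6,j=1): S=90.2557, K−S=47.3943, hold=46.6996 ⇒ V=47.3943 exercise | (k=6,j=2): S=110.7875, K−S=26.8625, hold=27.2453 ⇒ V=27.2453 continue | (k=6,j=3): S=135.9900, K−S=1.6600, hold=10.3488 ⇒ V=10.3488 continue | (k=6,j=4): S=166.9257, K−S=0.0000, hold=1.8451 ⇒ V=1.8451 continue | (k=6,j=5): S=204.8988, K−S=0.0000, hold=0.0000 ⇒ V=0.0000 continue | (k=6,j=6): S=251.5102, K−S=0.0000, hold=0.0000 ⇒ V=0.0000 continue  boundary S*=90.2557
step 5: (k=5,j=0): S=81.4641, K−S=56.1859, hold=55.4911 ⇒ V=56.1859 exercise | (k=5,j=1): S=99.9960, K−S=37.6540, hold=37.1494 ⇒ V=37.6540 exercise | (k=5,j=2): S=122.7436, K−S=14.9064, hold=18.7172 ⇒ V=18.7172 continue | (k=5,j=3): S=150.6659, K−S=0.0000, hold=6.0737 ⇒ V=6.0737 continue | (k=5,j=4): S=184.9402, K−S=0.0000, hold=0.9195 ⇒ V=0.9195 continue | (k=5,j=5): S=227.0113, K−S=0.0000, hold=0.0000 ⇒ V=0.0000 continue  boundary S*=99.9960
step 4: (k=4,j=0): S=90.2557, K−S=47.3943, hold=46.6996 ⇒ V=47.3943 exercise | (k=4,j=1): S=110.7875, K−S=26.8625, hold=28.0601 ⇒ V=28.0601 continue | (k=4,j=2): S=135.9900, K−S=1.6600, hold=12.3441 ⇒ V=12.3441 continue | (k=4,j=3): S=166.9257, K−S=0.0000, hold=3.4835 ⇒ V=3.4835 continue | (k=4,j=4): S=204.8988, K−S=0.0000, hold=0.4583 ⇒ V=0.4583 continue  boundary S*=90.2557
step 3: (k=3,j=0): S=99.9960, K−S=37.6540, hold=37.5540 ⇒ V=37.6540 exercise | (k=3,j=1): S=122.7436, K−S=14.9064, hold=20.1141 ⇒ V=20.1141 continue | (k=3,j=2): S=150.6659, K−S=0.0000, hold=7.8817 ⇒ V=7.8817 continue | (k=3,j=3): S=184.9402, K−S=0.0000, hold=1.9636 ⇒ V=1.9636 continue  boundary S*=99.9960
step 2: (k=2,j=0): S=110.7875, K−S=26.8625, hold=28.7538 ⇒ V=28.7538 continue | (k=2,j=1): S=135.9900, K−S=1.6600, hold=13.9381 ⇒ V=13.9381 continue | (k=2,j=2): S=166.9257, K−S=0.0000, hold=4.9031 ⇒ V=4.9031 continue  boundary S*=-
step 1: (k=1,j=0): S=122.7436, K−S=14.9064, hold=21.2514 ⇒ V=21.2514 continue | (k=1,j=1): S=150.6659, K−S=0.0000, hold=9.3811 ⇒ V=9.3811 continue  boundary S*=-
step 0: (k=0,j=0): S=135.9900, K−S=1.6600, hold=15.2495 ⇒ V=15.2495 continue  boundary S*=-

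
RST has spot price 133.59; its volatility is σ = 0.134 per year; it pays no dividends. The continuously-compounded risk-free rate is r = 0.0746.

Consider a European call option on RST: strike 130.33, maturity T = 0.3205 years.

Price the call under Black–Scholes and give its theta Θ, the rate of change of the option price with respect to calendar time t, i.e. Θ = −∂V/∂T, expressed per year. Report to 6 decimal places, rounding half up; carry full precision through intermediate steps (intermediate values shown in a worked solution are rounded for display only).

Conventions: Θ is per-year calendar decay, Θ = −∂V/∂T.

σ√T = 0.134·√0.3205 = 0.075861
d₁ = (ln(S/K) + (r+σ²/2)T) / (σ√T) = (ln(133.59/130.33) + (0.0746+0.134²/2)·0.3205) / 0.075861 = (0.024706 + 0.026787) / 0.075861 = 0.678773
d₂ = d₁ − σ√T = 0.678773 − 0.075861 = 0.602912
e^{−rT} = 0.976374
N(d₁) = 0.751359,  N(d₂) = 0.726717
Call price V = S·N(d₁) − K·e^{−rT}·N(d₂) = 100.374087 − 92.475300 = 7.898787
φ(d₁) = (1/√(2π))·e^{−d₁²/2} = 0.316857
Θ = −S·φ(d₁)·σ/(2√T) − r·K·e^{−rT}·N(d₂) = −5.009540 − 6.898657 = -11.908197

price = 7.898787
Θ = -11.908197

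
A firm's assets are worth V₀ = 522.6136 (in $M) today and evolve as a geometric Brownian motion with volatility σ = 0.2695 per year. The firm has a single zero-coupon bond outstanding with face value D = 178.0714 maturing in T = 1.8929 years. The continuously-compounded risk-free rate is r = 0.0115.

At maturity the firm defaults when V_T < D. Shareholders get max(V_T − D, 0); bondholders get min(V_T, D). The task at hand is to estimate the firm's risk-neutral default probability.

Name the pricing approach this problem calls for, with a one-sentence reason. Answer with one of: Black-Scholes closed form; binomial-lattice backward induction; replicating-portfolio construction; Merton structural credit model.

framework: Merton structural credit model

Key observation: a levered firm with one bullet debt due at 1.8929 years is the canonical structural-credit setup: equity is a call on the firm's assets struck at the face value.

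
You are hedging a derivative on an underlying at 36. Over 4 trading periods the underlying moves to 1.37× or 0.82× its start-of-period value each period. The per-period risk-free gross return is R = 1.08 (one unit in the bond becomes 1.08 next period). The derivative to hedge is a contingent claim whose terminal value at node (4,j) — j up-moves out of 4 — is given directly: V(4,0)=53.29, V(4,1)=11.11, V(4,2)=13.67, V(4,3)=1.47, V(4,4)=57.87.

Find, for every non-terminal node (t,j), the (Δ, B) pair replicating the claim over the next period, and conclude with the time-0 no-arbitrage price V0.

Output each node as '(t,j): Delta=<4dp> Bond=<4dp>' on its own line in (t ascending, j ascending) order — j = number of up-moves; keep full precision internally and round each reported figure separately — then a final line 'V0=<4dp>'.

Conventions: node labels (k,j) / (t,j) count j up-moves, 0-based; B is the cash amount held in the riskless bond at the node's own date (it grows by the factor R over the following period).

No-arbitrage ⇒ martingale measure with p* = (R−d)/(u−d) = 0.4727.
Payoffs at expiry: V(4,0)=53.2900, V(4,1)=11.1100, V(4,2)=13.6700, V(4,3)=1.4700, V(4,4)=57.8700
Node (3,0) S=19.8492: V=(p*·11.1100+(1−p*)·53.2900)/1.08=30.8800; Δ=(11.1100−53.2900)/(27.1935−16.2764)=-3.8637; B=V−Δ·S=107.5709
Node (3,1) S=33.1628: V=(p*·13.6700+(1−p*)·11.1100)/1.08=11.4076; Δ=(13.6700−11.1100)/(45.4330−27.1935)=0.1404; B=V−Δ·S=6.7530
Node (3,2) S=55.4061: V=(p*·1.4700+(1−p*)·13.6700)/1.08=7.3173; Δ=(1.4700−13.6700)/(75.9063−45.4330)=-0.4003; B=V−Δ·S=29.4992
Node (3,3) S=92.5687: V=(p*·57.8700+(1−p*)·1.4700)/1.08=26.0480; Δ=(57.8700−1.4700)/(126.8191−75.9063)=1.1078; B=V−Δ·S=-76.4975
Node (2,0) S=24.2064: V=(p*·11.4076+(1−p*)·30.8800)/1.08=20.0693; Δ=(11.4076−30.8800)/(33.1628−19.8492)=-1.4626; B=V−Δ·S=55.4736
Node (2,1) S=40.4424: V=(p*·7.3173+(1−p*)·11.4076)/1.08=8.7722; Δ=(7.3173−11.4076)/(55.4061−33.1628)=-0.1839; B=V−Δ·S=16.2090
Node (2,2) S=67.5684: V=(p*·26.0480+(1−p*)·7.3173)/1.08=14.9739; Δ=(26.0480−7.3173)/(92.5687−55.4061)=0.5040; B=V−Δ·S=-19.0818
Node (1,0) S=29.5200: V=(p*·8.7722+(1−p*)·20.0693)/1.08=13.6378; Δ=(8.7722−20.0693)/(40.4424−24.2064)=-0.6958; B=V−Δ·S=34.1779
Node (1,1) S=49.3200: V=(p*·14.9739+(1−p*)·8.7722)/1.08=10.8370; Δ=(14.9739−8.7722)/(67.5684−40.4424)=0.2286; B=V−Δ·S=-0.4388
Node (0,0) S=36.0000: V=(p*·10.8370+(1−p*)·13.6378)/1.08=11.4017; Δ=(10.8370−13.6378)/(49.3200−29.5200)=-0.1415; B=V−Δ·S=16.4941
As a check, the time-0 holding Δ(0,0)·S0 + B(0,0) comes to 11.4017 — exactly V0.

(0,0): Delta=-0.1415 Bond=16.4941
(1,0): Delta=-0.6958 Bond=34.1779
(1,1): Delta=0.2286 Bond=-0.4388
(2,0): Delta=-1.4626 Bond=55.4736
(2,1): Delta=-0.1839 Bond=16.2090
(2,2): Delta=0.5040 Bond=-19.0818
(3,0): Delta=-3.8637 Bond=107.5709
(3,1): Delta=0.1404 Bond=6.7530
(3,2): Delta=-0.4003 Bond=29.4992
(3,3): Delta=1.1078 Bond=-76.4975
V0=11.4017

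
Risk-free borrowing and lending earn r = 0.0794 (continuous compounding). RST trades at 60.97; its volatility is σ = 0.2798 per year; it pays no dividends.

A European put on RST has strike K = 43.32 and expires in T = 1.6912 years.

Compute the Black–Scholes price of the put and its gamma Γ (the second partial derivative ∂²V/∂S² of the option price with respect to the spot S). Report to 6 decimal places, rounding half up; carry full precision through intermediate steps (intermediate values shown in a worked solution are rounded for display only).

σ√T = 0.2798·√1.6912 = 0.363869
d₁ = (ln(S/K) + (r+σ²/2)T) / (σ√T) = (ln(60.97/43.32) + (0.0794+0.2798²/2)·1.6912) / 0.363869 = (0.341768 + 0.200482) / 0.363869 = 1.490231
d₂ = d₁ − σ√T = 1.490231 − 0.363869 = 1.126362
e^{−rT} = 0.874344
N(−d₁) = 0.068082,  N(−d₂) = 0.130006
Put price V = K·e^{−rT}·N(−d₂) − S·N(−d₁) = 4.924188 − 4.150942 = 0.773246
φ(d₁) = (1/√(2π))·e^{−d₁²/2} = 0.131423
Γ = φ(d₁) / (S·σ·√T) = 0.005924

price = 0.773246
Γ = 0.005924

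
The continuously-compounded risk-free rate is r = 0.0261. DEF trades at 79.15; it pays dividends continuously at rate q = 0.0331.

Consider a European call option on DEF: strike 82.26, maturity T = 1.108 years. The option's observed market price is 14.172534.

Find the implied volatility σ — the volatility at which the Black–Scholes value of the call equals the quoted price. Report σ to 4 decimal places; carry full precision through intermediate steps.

sigma = 0.4907

At σ = 0.4907 the Black–Scholes value reproduces the quote:
σ√T = 0.4907·√1.108 = 0.516519
d₁ = (ln(S/K) + (r−q+σ²/2)T) / (σ√T) = (ln(79.15/82.26) + (0.0261−0.0331+0.4907²/2)·1.108) / 0.516519 = (-0.038540 + 0.125640) / 0.516519 = 0.168628
d₂ = d₁ − σ√T = 0.168628 − 0.516519 = -0.347890
e^{−rT} = 0.971495
e^{−qT} = 0.963990
N(d₁) = 0.566955,  N(d₂) = 0.363961
V = S·e^{−qT}·N(d₁) − K·e^{−rT}·N(d₂) = 43.258570 − 29.086036 = 14.172534 (equal to the quote); since ∂V/∂σ > 0 for all σ, the implied volatility is unique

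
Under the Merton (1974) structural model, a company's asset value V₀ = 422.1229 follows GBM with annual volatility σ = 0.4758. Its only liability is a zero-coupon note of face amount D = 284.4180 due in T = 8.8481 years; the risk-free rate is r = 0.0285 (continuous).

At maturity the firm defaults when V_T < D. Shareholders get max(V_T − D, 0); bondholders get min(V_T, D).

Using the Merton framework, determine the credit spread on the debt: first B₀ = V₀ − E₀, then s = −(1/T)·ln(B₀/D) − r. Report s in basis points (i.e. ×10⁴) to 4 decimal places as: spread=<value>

spread=514.6840

Apply the equity-as-call identities (strike 284.4180, horizon 8.8481 years):
d₁ = [ln(V₀/D) + (r + σ²/2)T] / (σ√T)
   = [ln(422.1229/284.4180) + (0.0285 + 0.5·0.4758²)·8.8481] / (0.4758·√8.8481)
   = [0.394852 + 1.253712] / 1.415303 = 1.164813
d₂ = d₁ − σ√T = 1.164813 − 1.415303 = -0.250490
N(d₁) = 0.877953,  N(d₂) = 0.401104,  e^(−rT) = 0.777112
E₀ = V₀·N(d₁) − D·e^(−rT)·N(d₂)
   = 422.1229·0.877953 − 284.4180·0.777112·0.401104 = 281.950015
B₀ = V₀ − E₀ = 422.1229 − 281.950015 = 140.172885
spread = −(1/T)·ln(B₀/D) − r = −(1/8.8481)·ln(140.172885/284.4180) − 0.0285 = 0.05146840
in basis points: 0.05146840 × 10⁴ = 514.6840 bp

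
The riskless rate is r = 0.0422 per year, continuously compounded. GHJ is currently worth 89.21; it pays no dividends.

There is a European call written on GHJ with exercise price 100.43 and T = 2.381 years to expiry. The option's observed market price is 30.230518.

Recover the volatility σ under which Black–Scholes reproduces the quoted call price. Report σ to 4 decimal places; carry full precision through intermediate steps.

At σ = 0.5787 the Black–Scholes value reproduces the quote:
σ√T = 0.5787·√2.381 = 0.892962
d₁ = (ln(S/K) + (r+σ²/2)T) / (σ√T) = (ln(89.21/100.43) + (0.0422+0.5787²/2)·2.381) / 0.892962 = (-0.118468 + 0.499169) / 0.892962 = 0.426335
d₂ = d₁ − σ√T = 0.426335 − 0.892962 = -0.466627
e^{−rT} = 0.904405
N(d₁) = 0.665068,  N(d₂) = 0.320383
V = S·N(d₁) − K·e^{−rT}·N(d₂) = 59.330734 − 29.100216 = 30.230518 (equal to the quote); since ∂V/∂σ > 0 for all σ, the implied volatility is unique

sigma = 0.5787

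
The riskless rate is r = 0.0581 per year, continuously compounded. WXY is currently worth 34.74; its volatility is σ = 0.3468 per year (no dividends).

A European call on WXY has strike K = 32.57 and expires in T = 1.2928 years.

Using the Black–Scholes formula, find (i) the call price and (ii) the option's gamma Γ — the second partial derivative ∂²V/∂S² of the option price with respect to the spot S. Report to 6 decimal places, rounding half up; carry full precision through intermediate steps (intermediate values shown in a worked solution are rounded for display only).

price = 7.649546
Γ = 0.025018

σ√T = 0.3468·√1.2928 = 0.394316
d₁ = (ln(S/K) + (r+σ²/2)T) / (σ√T) = (ln(34.74/32.57) + (0.0581+0.3468²/2)·1.2928) / 0.394316 = (0.064500 + 0.152854) / 0.394316 = 0.551219
d₂ = d₁ − σ√T = 0.551219 − 0.394316 = 0.156902
e^{−rT} = 0.927640
N(d₁) = 0.709258,  N(d₂) = 0.562339
Call price V = S·N(d₁) − K·e^{−rT}·N(d₂) = 24.639626 − 16.990080 = 7.649546
φ(d₁) = (1/√(2π))·e^{−d₁²/2} = 0.342714
Γ = φ(d₁) / (S·σ·√T) = 0.025018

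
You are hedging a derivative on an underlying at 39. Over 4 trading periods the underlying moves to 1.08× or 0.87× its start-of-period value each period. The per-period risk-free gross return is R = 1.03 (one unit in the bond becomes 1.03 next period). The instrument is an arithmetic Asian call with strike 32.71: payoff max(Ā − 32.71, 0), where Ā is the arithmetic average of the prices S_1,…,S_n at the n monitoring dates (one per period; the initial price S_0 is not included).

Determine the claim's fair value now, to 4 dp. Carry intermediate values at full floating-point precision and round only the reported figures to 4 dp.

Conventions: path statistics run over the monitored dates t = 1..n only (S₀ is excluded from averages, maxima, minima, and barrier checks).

No-arbitrage gives p* = (R−d)/(u−d) = 0.7619: enumerate every path, weight its payoff by its p*-probability, and discount by R^4.
Enumerate all 2^4 = 16 price paths (U = up ×1.08, D = down ×0.87); each path with k up-moves has probability p*^k·(1−p*)^(4−k).
DDDD: Ā=27.8684, payoff=0.0000, prob=0.003214
UDDD: Ā=34.5953, payoff=1.8853, prob=0.010284
DUDD: Ā=32.5478, payoff=0.0000, prob=0.010284
UUDD: Ā=40.4042, payoff=7.6942, prob=0.032908
DDUD: Ā=30.7665, payoff=0.0000, prob=0.010284
UDUD: Ā=38.1929, payoff=5.4829, prob=0.032908
DUUD: Ā=36.1454, payoff=3.4354, prob=0.032908
UUUD: Ā=44.8701, payoff=12.1601, prob=0.105306
DDDU: Ā=29.2167, payoff=0.0000, prob=0.010284
UDDU: Ā=36.2690, payoff=3.5590, prob=0.032908
DUDU: Ā=34.2215, payoff=1.5115, prob=0.032908
UUDU: Ā=42.4819, payoff=9.7719, prob=0.105306
DDUU: Ā=32.4402, payoff=0.0000, prob=0.032908
UDUU: Ā=40.2706, payoff=7.5606, prob=0.105306
DUUU: Ā=38.2231, payoff=5.5131, prob=0.105306
UUUU: Ā=47.4494, payoff=14.7394, prob=0.336979
Price = Σ prob·payoff / R^4 = 9.386091 / 1.125509 = 8.3394

price = 8.3394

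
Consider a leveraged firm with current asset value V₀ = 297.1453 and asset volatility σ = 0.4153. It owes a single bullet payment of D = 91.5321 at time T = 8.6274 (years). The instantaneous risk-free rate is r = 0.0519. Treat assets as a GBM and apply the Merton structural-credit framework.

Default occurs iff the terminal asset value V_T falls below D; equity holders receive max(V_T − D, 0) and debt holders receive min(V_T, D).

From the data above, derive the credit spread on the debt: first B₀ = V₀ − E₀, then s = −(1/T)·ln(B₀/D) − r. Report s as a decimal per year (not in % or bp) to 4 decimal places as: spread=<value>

Equity is a call on the firm's assets struck at D = 91.5321:
d₁ = [ln(V₀/D) + (r + σ²/2)T] / (σ√T)
   = [ln(297.1453/91.5321) + (0.0519 + 0.5·0.4153²)·8.6274] / (0.4153·√8.6274)
   = [1.177532 + 1.191764] / 1.219837 = 1.942304
d₂ = d₁ − σ√T = 1.942304 − 1.219837 = 0.722467
N(d₁) = 0.973950,  N(d₂) = 0.764996,  e^(−rT) = 0.639057
E₀ = V₀·N(d₁) − D·e^(−rT)·N(d₂)
   = 297.1453·0.973950 − 91.5321·0.639057·0.764996 = 244.656775
B₀ = V₀ − E₀ = 297.1453 − 244.656775 = 52.488525
spread = −(1/T)·ln(B₀/D) − r = −(1/8.6274)·ln(52.488525/91.5321) − 0.0519 = 0.01255686

spread=0.0126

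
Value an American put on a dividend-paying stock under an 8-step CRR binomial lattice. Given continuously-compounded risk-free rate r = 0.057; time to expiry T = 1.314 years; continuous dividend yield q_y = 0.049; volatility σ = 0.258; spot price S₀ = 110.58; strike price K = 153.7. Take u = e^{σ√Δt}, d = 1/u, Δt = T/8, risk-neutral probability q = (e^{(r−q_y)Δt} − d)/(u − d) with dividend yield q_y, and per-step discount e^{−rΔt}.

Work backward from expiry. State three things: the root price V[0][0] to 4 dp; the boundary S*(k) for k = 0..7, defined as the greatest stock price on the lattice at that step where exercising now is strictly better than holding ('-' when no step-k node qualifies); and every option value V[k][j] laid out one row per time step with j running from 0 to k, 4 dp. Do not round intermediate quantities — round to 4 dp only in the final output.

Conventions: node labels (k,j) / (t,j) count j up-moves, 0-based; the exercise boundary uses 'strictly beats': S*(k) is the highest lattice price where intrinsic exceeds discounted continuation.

Δt=0.16425, u=1.11022, d=0.90072, q=0.48016, disc=e^(-rΔt)=0.99068
k=8 terminal: V=max(K-S,0) → 105.7937 94.6509 80.9163 63.9870 43.1200 17.3994 0.0000 0.0000 0.0000
k=7: j=0 S=53.1867 intr=100.5133 cont=99.5074 V=100.5133[EX]; j=1 S=65.5577 intr=88.1423 cont=87.2355 V=88.1423[EX]; j=2 S=80.8063 intr=72.8937 cont=72.1092 V=72.8937[EX]; j=3 S=99.6015 intr=54.0985 cont=53.4646 V=54.0985[EX]; j=4 S=122.7686 intr=30.9314 cont=30.4833 V=30.9314[EX]; j=5 S=151.3241 intr=2.3759 cont=8.9606 V=8.9606[hold]; j=6 S=186.5217 intr=0.0000 cont=0.0000 V=0.0000[hold]; j=7 S=229.9060 intr=0.0000 cont=0.0000 V=0.0000[hold]  S*(7)=122.7686
k=6: j=0 S=59.0491 intr=94.6509 cont=93.6920 V=94.6509[EX]; j=1 S=72.7837 intr=80.9163 cont=80.0674 V=80.9163[EX]; j=2 S=89.7130 intr=63.9870 cont=63.2738 V=63.9870[EX]; j=3 S=110.5800 intr=43.1200 cont=42.5741 V=43.1200[EX]; j=4 S=136.3006 intr=17.3994 cont=20.1920 V=20.1920[hold]; j=5 S=168.0037 intr=0.0000 cont=4.6147 V=4.6147[hold]; j=6 S=207.0808 intr=0.0000 cont=0.0000 V=0.0000[hold]  S*(6)=110.5800
k=5: j=0 S=65.5577 intr=88.1423 cont=87.2355 V=88.1423[EX]; j=1 S=80.8063 intr=72.8937 cont=72.1092 V=72.8937[EX]; j=2 S=99.6015 intr=54.0985 cont=53.4646 V=54.0985[EX]; j=3 S=122.7686 intr=30.9314 cont=31.8117 V=31.8117[hold]; j=4 S=151.3241 intr=2.3759 cont=12.5940 V=12.5940[hold]; j=5 S=186.5217 intr=0.0000 cont=2.3766 V=2.3766[hold]  S*(5)=99.6015
k=4: j=0 S=72.7837 intr=80.9163 cont=80.0674 V=80.9163[EX]; j=1 S=89.7130 intr=63.9870 cont=63.2738 V=63.9870[EX]; j=2 S=110.5800 intr=43.1200 cont=42.9929 V=43.1200[EX]; j=3 S=136.3006 intr=17.3994 cont=22.3737 V=22.3737[hold]; j=4 S=168.0037 intr=0.0000 cont=7.6163 V=7.6163[hold]  S*(4)=110.5800
k=3: j=0 S=80.8063 intr=72.8937 cont=72.1092 V=72.8937[EX]; j=1 S=99.6015 intr=54.0985 cont=53.4646 V=54.0985[EX]; j=2 S=122.7686 intr=30.9314 cont=32.8495 V=32.8495[hold]; j=3 S=151.3241 intr=2.3759 cont=15.1453 V=15.1453[hold]  S*(3)=99.6015
k=2: j=0 S=89.7130 intr=63.9870 cont=63.2738 V=63.9870[EX]; j=1 S=110.5800 intr=43.1200 cont=43.4865 V=43.4865[hold]; j=2 S=136.3006 intr=17.3994 cont=24.1218 V=24.1218[hold]  S*(2)=89.7130
k=1: j=0 S=99.6015 intr=54.0985 cont=53.6389 V=54.0985[EX]; j=1 S=122.7686 intr=30.9314 cont=33.8698 V=33.8698[hold]  S*(1)=99.6015
k=0: j=0 S=110.5800 intr=43.1200 cont=43.9719 V=43.9719[hold]  S*(0)=-

price = 43.9719
boundary = - 99.6015 89.7130 99.6015 110.5800 99.6015 110.5800 122.7686
tree:
43.9719
54.0985 33.8698
63.9870 43.4865 24.1218
72.8937 54.0985 32.8495 15.1453
80.9163 63.9870 43.1200 22.3737 7.6163
88.1423 72.8937 54.0985 31.8117 12.5940 2.3766
94.6509 80.9163 63.9870 43.1200 20.1920 4.6147 0.0000
100.5133 88.1423 72.8937 54.0985 30.9314 8.9606 0.0000 0.0000
105.7937 94.6509 80.9163 63.9870 43.1200 17.3994 0.0000 0.0000 0.0000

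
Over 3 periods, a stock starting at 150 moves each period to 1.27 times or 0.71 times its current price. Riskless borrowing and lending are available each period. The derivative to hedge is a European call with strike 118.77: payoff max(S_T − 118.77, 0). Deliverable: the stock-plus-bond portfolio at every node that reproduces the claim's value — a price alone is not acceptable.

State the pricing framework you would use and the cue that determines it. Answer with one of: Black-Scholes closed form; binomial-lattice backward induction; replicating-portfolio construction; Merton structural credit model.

Key observation: what is demanded is not a single number but the (Δ, B) position at each node of the 1.27/0.71 tree starting at 150; constructing those positions is the replicating-portfolio method.

framework: replicating-portfolio construction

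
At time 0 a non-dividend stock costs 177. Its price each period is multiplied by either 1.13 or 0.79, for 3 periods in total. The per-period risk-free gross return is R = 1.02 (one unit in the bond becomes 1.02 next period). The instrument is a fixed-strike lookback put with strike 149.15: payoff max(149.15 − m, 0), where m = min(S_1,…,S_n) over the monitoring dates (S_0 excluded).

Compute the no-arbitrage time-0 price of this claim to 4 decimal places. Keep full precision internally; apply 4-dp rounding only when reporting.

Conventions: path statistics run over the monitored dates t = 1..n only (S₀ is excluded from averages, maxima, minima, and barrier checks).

Under the martingale measure an up-move has probability p* = 0.6765; value the claim as the probability-weighted average of per-path payoffs, discounted 3 periods at R = 1.02.
Enumerate all 2^3 = 8 price paths (U = up ×1.13, D = down ×0.79); each path with k up-moves has probability p*^k·(1−p*)^(3−k).
DDD: m=87.2679, payoff=61.8821, prob=0.033864
UDD: m=124.8262, payoff=24.3238, prob=0.070807
DUD: m=124.8262, payoff=24.3238, prob=0.070807
UUD: m=178.5489, payoff=0.0000, prob=0.148051
DDU: m=110.4657, payoff=38.6843, prob=0.070807
UDU: m=158.0079, payoff=0.0000, prob=0.148051
DUU: m=139.8300, payoff=9.3200, prob=0.148051
UUU: m=200.0100, payoff=0.0000, prob=0.309561
Price = Σ prob·payoff / R^3 = 9.659134 / 1.061208 = 9.1020

price = 9.1020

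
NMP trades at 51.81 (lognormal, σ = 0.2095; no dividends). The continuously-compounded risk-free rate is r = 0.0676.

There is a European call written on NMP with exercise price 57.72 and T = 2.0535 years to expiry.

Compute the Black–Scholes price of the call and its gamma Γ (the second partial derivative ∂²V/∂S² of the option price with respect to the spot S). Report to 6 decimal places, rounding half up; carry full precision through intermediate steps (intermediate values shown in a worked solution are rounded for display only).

σ√T = 0.2095·√2.0535 = 0.300214
d₁ = (ln(S/K) + (r+σ²/2)T) / (σ√T) = (ln(51.81/57.72) + (0.0676+0.2095²/2)·2.0535) / 0.300214 = (-0.108021 + 0.183881) / 0.300214 = 0.252687
d₂ = d₁ − σ√T = 0.252687 − 0.300214 = -0.047527
e^{−rT} = 0.870388
N(d₁) = 0.599745,  N(d₂) = 0.481047
Call price V = S·N(d₁) − K·e^{−rT}·N(d₂) = 31.072793 − 24.167193 = 6.905600
φ(d₁) = (1/√(2π))·e^{−d₁²/2} = 0.386407
Γ = φ(d₁) / (S·σ·√T) = 0.024843

price = 6.905600
Γ = 0.024843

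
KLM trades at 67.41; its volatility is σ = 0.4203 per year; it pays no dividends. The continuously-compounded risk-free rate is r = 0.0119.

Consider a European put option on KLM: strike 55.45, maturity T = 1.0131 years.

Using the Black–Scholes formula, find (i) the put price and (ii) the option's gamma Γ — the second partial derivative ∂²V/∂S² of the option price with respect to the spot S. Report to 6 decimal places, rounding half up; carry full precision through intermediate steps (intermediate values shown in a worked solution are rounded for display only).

σ√T = 0.4203·√1.0131 = 0.423044
d₁ = (ln(S/K) + (r+σ²/2)T) / (σ√T) = (ln(67.41/55.45) + (0.0119+0.4203²/2)·1.0131) / 0.423044 = (0.195312 + 0.101539) / 0.423044 = 0.701702
d₂ = d₁ − σ√T = 0.701702 − 0.423044 = 0.278658
e^{−rT} = 0.988016
N(−d₁) = 0.241433,  N(−d₂) = 0.390254
Put price V = K·e^{−rT}·N(−d₂) − S·N(−d₁) = 21.380255 − 16.274974 = 5.105281
φ(d₁) = (1/√(2π))·e^{−d₁²/2} = 0.311882
Γ = φ(d₁) / (S·σ·√T) = 0.010937

price = 5.105281
Γ = 0.010937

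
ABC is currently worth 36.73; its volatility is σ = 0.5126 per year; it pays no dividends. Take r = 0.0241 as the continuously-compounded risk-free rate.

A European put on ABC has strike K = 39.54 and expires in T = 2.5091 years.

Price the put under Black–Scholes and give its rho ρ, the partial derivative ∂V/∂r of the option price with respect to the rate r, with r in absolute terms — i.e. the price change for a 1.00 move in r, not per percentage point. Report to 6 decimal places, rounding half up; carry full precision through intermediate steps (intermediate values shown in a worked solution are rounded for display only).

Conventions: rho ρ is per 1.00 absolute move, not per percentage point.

σ√T = 0.5126·√2.5091 = 0.811966
d₁ = (ln(S/K) + (r+σ²/2)T) / (σ√T) = (ln(36.73/39.54) + (0.0241+0.5126²/2)·2.5091) / 0.811966 = (-0.073719 + 0.390113) / 0.811966 = 0.389665
d₂ = d₁ − σ√T = 0.389665 − 0.811966 = -0.422301
e^{−rT} = 0.941323
N(−d₁) = 0.348392,  N(−d₂) = 0.663597
Put price V = K·e^{−rT}·N(−d₂) − S·N(−d₁) = 24.699022 − 12.796446 = 11.902575
ρ = −K·T·e^{−rT}·N(−d₂) = -61.972315

price = 11.902575
ρ = -61.972315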